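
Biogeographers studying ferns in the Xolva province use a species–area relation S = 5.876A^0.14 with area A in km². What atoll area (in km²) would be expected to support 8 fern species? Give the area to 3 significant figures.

8 = 5.876 × A^0.14  ⇒  A^0.14 = 8/5.876 = 1.361
ln A = ln(1.361) / 0.14 = 0.3086 / 0.14 = 2.2040
A = e^2.2040 ≈ 9.062 km²

9.06 km²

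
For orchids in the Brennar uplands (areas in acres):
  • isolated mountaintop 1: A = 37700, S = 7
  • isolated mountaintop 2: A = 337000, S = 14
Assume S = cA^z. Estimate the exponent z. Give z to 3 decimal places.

Taking logs: ln S = ln c + z ln A, so z = (ln S₂ − ln S₁)/(ln A₂ − ln A₁).
z = ln(14/7) / ln(337000/37700) = ln(2) / ln(8.939) = 0.6931 / 2.1904 = 0.3164

0.316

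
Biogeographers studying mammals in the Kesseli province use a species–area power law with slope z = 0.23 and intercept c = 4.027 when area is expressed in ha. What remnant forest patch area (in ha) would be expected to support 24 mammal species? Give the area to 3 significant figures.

24 = 4.027 × A^0.23  ⇒  A^0.23 = 24/4.027 = 5.96
ln A = ln(5.96) / 0.23 = 1.7850 / 0.23 = 7.7610
A = e^7.7610 ≈ 2347 ha

2350 ha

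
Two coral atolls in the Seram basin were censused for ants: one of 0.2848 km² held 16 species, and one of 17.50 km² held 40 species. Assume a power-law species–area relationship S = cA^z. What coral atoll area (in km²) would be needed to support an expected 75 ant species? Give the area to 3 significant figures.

z = ln(40/16) / ln(17.5/0.2848) = 0.9163 / 4.1182 = 0.2225
c = 16 / 0.2848^0.2225 = 16 / 0.7562 = 21.16
A = (75/21.16)^(1/0.2225) ⇒ ln A = ln(3.545)/0.2225 = 5.6874
A = e^5.6874 ≈ 295.1 km²

295 km²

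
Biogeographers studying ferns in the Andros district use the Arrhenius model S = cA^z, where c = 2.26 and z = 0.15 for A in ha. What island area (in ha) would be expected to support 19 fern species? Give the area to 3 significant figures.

19 = 2.26 × A^0.15  ⇒  A^0.15 = 19/2.26 = 8.407
ln A = ln(8.407) / 0.15 = 2.1291 / 0.15 = 14.1938
A = e^14.1938 ≈ 1459826 ha

1460000 ha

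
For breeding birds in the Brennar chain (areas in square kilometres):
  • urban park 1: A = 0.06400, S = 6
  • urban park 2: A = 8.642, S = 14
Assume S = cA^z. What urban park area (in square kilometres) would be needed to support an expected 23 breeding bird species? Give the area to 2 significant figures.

z = ln(14/6) / ln(8.642/0.064) = 0.8473 / 4.9055 = 0.1727
c = 6 / 0.064^0.1727 = 6 / 0.622 = 9.646
A = (23/9.646)^(1/0.1727) ⇒ ln A = ln(2.384)/0.1727 = 5.0308
A = e^5.0308 ≈ 153.1 square kilometres

150 square kilometres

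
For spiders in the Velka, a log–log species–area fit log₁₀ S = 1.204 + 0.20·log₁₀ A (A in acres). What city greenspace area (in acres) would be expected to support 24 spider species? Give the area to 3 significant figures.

24 = 16 × A^0.2  ⇒  A^0.2 = 24/16 = 1.5
ln A = ln(1.5) / 0.2 = 0.4057 / 0.2 = 2.0287
A = e^2.0287 ≈ 7.604 acres

7.60 acres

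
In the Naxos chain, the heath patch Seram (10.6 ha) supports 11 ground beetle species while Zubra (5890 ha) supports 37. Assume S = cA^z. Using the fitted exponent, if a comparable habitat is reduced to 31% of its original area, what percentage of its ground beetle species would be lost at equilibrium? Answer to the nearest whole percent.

20%

z = ln(37/11) / ln(5890/10.6) = 1.2130 / 6.3202 = 0.1919
S_new/S_old = (A_new/A_old)^z = 0.31^0.1919 = exp(0.1919 × -1.1712) = 0.7987
Fraction lost = 1 − 0.7987 = 0.2013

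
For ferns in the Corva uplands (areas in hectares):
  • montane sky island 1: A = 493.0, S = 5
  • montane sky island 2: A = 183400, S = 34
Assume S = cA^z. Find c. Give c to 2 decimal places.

0.67

z = ln(S₂/S₁) / ln(A₂/A₁) = ln(34/5) / ln(183400/493) = 1.9169 / 5.9189 = 0.3239
c = S₁ / A₁^z = 5 / 493^0.3239 = 5 / 7.449 = 0.6712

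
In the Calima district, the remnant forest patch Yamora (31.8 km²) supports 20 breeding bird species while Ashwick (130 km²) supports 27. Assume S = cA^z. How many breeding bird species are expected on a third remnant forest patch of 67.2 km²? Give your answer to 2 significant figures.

23

z = ln(27/20) / ln(130/31.8) = 0.3001 / 1.4081 = 0.2131
c = 20 / 31.8^0.2131 = 20 / 2.09 = 9.568
S₃ = 9.568 × 67.2^0.2131 = 9.568 × 2.452 ≈ 23.46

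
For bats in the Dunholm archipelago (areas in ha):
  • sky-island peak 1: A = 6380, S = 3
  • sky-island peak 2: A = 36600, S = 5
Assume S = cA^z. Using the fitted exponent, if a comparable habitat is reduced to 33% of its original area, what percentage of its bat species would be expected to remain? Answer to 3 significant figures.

z = ln(5/3) / ln(36600/6380) = 0.5108 / 1.7469 = 0.2924
S_new/S_old = (A_new/A_old)^z = 0.33^0.2924 = exp(0.2924 × -1.1087) = 0.7231

72.3%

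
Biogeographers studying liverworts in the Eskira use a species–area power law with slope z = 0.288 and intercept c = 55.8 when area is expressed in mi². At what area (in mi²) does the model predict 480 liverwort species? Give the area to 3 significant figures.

480 = 55.8 × A^0.288  ⇒  A^0.288 = 480/55.8 = 8.602
ln A = ln(8.602) / 0.288 = 2.1520 / 0.288 = 7.4723
A = e^7.4723 ≈ 1759 mi²

1760 mi²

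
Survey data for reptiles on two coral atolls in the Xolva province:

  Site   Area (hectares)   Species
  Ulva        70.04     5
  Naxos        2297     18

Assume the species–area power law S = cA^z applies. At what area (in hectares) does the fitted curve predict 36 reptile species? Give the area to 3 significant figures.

z = ln(18/5) / ln(2297/70.04) = 1.2809 / 3.4903 = 0.3670
c = 5 / 70.04^0.3670 = 5 / 4.756 = 1.051
A = (36/1.051)^(1/0.3670) ⇒ ln A = ln(34.24)/0.3670 = 9.6280
A = e^9.6280 ≈ 15185 hectares

15200 hectares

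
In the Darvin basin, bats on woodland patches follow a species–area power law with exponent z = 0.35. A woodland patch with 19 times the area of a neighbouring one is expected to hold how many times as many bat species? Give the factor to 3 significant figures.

2.80

S₂/S₁ = (A₂/A₁)^z = 19^0.35
ln(S₂/S₁) = 0.35 × ln 19 = 0.35 × 2.9444 = 1.0306
S₂/S₁ = e^1.0306 ≈ 2.803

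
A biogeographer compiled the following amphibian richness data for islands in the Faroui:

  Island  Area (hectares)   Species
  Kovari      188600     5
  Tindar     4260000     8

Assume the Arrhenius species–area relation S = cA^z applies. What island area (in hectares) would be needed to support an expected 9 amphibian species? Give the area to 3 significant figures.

9300000 hectares

z = ln(8/5) / ln(4260000/188600) = 0.4700 / 3.1174 = 0.1508
c = 5 / 188600^0.1508 = 5 / 6.243 = 0.8009
A = (9/0.8009)^(1/0.1508) ⇒ ln A = ln(11.24)/0.1508 = 16.0460
A = e^16.0460 ≈ 9304419 hectares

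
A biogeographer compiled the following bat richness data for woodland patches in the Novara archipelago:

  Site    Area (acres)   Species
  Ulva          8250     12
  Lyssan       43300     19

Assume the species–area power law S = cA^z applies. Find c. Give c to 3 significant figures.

0.985

z = ln(S₂/S₁) / ln(A₂/A₁) = ln(19/12) / ln(43300/8250) = 0.4595 / 1.6579 = 0.2772
c = S₁ / A₁^z = 12 / 8250^0.2772 = 12 / 12.18 = 0.9855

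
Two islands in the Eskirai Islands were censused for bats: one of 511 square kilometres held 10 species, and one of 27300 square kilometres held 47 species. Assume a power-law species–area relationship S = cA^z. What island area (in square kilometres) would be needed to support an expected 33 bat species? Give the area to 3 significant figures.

11000 square kilometres

z = ln(47/10) / ln(27300/511) = 1.5476 / 3.9783 = 0.3890
c = 10 / 511^0.3890 = 10 / 11.31 = 0.8839
A = (33/0.8839)^(1/0.3890) ⇒ ln A = ln(37.33)/0.3890 = 9.3056
A = e^9.3056 ≈ 10999 square kilometres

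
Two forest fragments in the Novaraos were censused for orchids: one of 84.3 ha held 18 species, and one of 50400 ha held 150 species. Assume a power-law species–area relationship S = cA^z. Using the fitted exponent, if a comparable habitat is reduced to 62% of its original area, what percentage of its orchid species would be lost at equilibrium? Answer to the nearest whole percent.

15%

z = ln(150/18) / ln(50400/84.3) = 2.1203 / 6.3934 = 0.3316
S_new/S_old = (A_new/A_old)^z = 0.62^0.3316 = exp(0.3316 × -0.4780) = 0.8534
Fraction lost = 1 − 0.8534 = 0.1466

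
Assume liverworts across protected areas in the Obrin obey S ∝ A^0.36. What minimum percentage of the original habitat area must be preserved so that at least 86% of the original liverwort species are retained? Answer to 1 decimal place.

Need (A_new/A_old)^0.36 = 0.86, so A_new/A_old = 0.86^(1/0.36) = 0.86^2.778
ln(A_new/A_old) = ln 0.86 / 0.36 = -0.1508 / 0.36 = -0.4190
A_new/A_old = e^-0.4190 ≈ 0.6577

65.8%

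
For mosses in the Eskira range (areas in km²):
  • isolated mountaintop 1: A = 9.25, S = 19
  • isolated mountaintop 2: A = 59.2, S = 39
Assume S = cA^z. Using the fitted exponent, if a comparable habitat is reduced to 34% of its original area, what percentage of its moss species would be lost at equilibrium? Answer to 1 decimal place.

34.2%

z = ln(39/19) / ln(59.2/9.25) = 0.7191 / 1.8563 = 0.3874
S_new/S_old = (A_new/A_old)^z = 0.34^0.3874 = exp(0.3874 × -1.0788) = 0.6584
Fraction lost = 1 − 0.6584 = 0.3416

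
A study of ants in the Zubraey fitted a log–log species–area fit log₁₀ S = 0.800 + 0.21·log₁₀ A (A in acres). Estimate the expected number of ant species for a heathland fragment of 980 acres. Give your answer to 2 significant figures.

27

S = 6.31 × 980^0.21 = 6.31 × 4.248 ≈ 26.8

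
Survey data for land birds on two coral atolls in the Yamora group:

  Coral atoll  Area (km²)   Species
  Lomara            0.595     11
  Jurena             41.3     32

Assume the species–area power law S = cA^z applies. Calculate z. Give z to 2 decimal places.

Taking logs: ln S = ln c + z ln A, so z = (ln S₂ − ln S₁)/(ln A₂ − ln A₁).
z = ln(32/11) / ln(41.3/0.595) = ln(2.909) / ln(69.41) = 1.0678 / 4.2401 = 0.2518

0.25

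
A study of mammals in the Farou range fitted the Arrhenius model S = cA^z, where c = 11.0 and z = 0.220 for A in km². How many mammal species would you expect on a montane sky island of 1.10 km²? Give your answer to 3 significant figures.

11.2

S = 11 × 1.1^0.22 = 11 × 1.021 ≈ 11.23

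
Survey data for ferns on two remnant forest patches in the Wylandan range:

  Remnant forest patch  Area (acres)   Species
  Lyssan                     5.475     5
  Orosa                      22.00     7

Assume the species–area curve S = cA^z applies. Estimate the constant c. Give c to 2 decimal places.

z = ln(S₂/S₁) / ln(A₂/A₁) = ln(7/5) / ln(22/5.475) = 0.3365 / 1.3909 = 0.2419
c = S₁ / A₁^z = 5 / 5.475^0.2419 = 5 / 1.509 = 3.314

3.31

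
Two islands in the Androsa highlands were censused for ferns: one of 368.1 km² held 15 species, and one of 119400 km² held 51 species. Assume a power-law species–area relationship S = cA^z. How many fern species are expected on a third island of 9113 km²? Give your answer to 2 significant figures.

z = ln(51/15) / ln(119400/368.1) = 1.2238 / 5.7819 = 0.2117
c = 15 / 368.1^0.2117 = 15 / 3.492 = 4.295
S₃ = 4.295 × 9113^0.2117 = 4.295 × 6.888 ≈ 29.59

30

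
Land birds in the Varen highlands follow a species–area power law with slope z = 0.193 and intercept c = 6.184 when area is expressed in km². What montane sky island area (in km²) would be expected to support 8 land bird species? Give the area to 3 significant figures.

3.80 km²

8 = 6.184 × A^0.193  ⇒  A^0.193 = 8/6.184 = 1.294
ln A = ln(1.294) / 0.193 = 0.2575 / 0.193 = 1.3341
A = e^1.3341 ≈ 3.796 km²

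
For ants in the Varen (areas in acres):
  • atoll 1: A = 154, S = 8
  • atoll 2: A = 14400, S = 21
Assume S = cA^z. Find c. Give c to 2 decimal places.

z = ln(S₂/S₁) / ln(A₂/A₁) = ln(21/8) / ln(14400/154) = 0.9651 / 4.5380 = 0.2127
c = S₁ / A₁^z = 8 / 154^0.2127 = 8 / 2.919 = 2.741

2.74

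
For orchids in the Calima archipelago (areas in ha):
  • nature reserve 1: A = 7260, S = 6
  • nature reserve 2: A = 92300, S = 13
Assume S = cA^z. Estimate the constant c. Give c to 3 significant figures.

0.402

z = ln(S₂/S₁) / ln(A₂/A₁) = ln(13/6) / ln(92300/7260) = 0.7732 / 2.5427 = 0.3041
c = S₁ / A₁^z = 6 / 7260^0.3041 = 6 / 14.93 = 0.4019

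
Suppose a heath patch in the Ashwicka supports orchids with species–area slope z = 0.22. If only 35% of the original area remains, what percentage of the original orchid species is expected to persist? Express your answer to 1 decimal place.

79.4%

S_new/S_old = (A_new/A_old)^z = 0.35^0.22
= exp(0.22 × ln 0.35) = exp(0.22 × -1.0498) = exp(-0.2310) ≈ 0.7938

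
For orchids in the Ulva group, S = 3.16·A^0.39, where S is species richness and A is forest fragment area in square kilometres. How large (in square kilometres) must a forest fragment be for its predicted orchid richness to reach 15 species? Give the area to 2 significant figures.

54 square kilometres

15 = 3.16 × A^0.39  ⇒  A^0.39 = 15/3.16 = 4.747
ln A = ln(4.747) / 0.39 = 1.5575 / 0.39 = 3.9935
A = e^3.9935 ≈ 54.25 square kilometres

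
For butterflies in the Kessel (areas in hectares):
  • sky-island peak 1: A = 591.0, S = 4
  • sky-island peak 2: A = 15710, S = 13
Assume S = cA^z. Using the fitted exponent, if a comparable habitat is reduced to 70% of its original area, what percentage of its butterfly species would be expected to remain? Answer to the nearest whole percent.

88%

z = ln(13/4) / ln(15710/591) = 1.1787 / 3.2802 = 0.3593
S_new/S_old = (A_new/A_old)^z = 0.7^0.3593 = exp(0.3593 × -0.3567) = 0.8797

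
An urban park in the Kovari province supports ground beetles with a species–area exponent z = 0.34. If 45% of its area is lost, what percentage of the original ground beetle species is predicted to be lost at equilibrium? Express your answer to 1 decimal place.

S_new/S_old = (A_new/A_old)^z = 0.55^0.34
= exp(0.34 × ln 0.55) = exp(0.34 × -0.5978) = exp(-0.2033) ≈ 0.8161
Fraction lost = 1 − 0.8161 = 0.1839

18.4%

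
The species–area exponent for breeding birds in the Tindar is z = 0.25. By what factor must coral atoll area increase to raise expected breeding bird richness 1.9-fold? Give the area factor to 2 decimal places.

(A₂/A₁)^0.25 = 1.9, so A₂/A₁ = 1.9^(1/0.25) = 1.9^4
ln(A₂/A₁) = ln 1.9 / 0.25 = 0.6419 / 0.25 = 2.5674
A₂/A₁ = e^2.5674 ≈ 13.03

13.03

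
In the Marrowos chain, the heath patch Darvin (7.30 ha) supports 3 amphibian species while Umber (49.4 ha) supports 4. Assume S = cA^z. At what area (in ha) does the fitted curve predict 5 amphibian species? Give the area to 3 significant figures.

218 ha

z = ln(4/3) / ln(49.4/7.3) = 0.2877 / 1.9121 = 0.1505
c = 3 / 7.3^0.1505 = 3 / 1.349 = 2.224
A = (5/2.224)^(1/0.1505) ⇒ ln A = ln(2.248)/0.1505 = 5.3831
A = e^5.3831 ≈ 217.7 ha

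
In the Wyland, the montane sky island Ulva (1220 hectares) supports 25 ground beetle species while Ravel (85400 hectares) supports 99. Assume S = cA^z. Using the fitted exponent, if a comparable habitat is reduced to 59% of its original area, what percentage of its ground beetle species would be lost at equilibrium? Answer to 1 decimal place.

z = ln(99/25) / ln(85400/1220) = 1.3762 / 4.2485 = 0.3239
S_new/S_old = (A_new/A_old)^z = 0.59^0.3239 = exp(0.3239 × -0.5276) = 0.8429
Fraction lost = 1 − 0.8429 = 0.1571

15.7%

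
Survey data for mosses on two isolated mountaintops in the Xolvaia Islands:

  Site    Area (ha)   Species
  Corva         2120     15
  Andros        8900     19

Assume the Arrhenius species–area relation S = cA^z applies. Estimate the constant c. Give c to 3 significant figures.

z = ln(S₂/S₁) / ln(A₂/A₁) = ln(19/15) / ln(8900/2120) = 0.2364 / 1.4346 = 0.1648
c = S₁ / A₁^z = 15 / 2120^0.1648 = 15 / 3.533 = 4.246

4.25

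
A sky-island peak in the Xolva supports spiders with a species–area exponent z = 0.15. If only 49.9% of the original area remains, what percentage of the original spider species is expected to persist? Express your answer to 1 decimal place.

90.1%

S_new/S_old = (A_new/A_old)^z = 0.499^0.15
= exp(0.15 × ln 0.499) = exp(0.15 × -0.6951) = exp(-0.1043) ≈ 0.901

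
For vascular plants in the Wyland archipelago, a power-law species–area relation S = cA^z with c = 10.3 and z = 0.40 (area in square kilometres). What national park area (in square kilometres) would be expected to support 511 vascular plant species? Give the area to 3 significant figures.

17300 square kilometres

511 = 10.3 × A^0.4  ⇒  A^0.4 = 511/10.3 = 49.61
ln A = ln(49.61) / 0.4 = 3.9042 / 0.4 = 9.7606
A = e^9.7606 ≈ 17336 square kilometres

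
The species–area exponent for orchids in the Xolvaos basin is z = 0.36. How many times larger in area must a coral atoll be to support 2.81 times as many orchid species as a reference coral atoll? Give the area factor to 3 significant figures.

(A₂/A₁)^0.36 = 2.81, so A₂/A₁ = 2.81^(1/0.36) = 2.81^2.778
ln(A₂/A₁) = ln 2.81 / 0.36 = 1.0332 / 0.36 = 2.8700
A₂/A₁ = e^2.8700 ≈ 17.64

17.6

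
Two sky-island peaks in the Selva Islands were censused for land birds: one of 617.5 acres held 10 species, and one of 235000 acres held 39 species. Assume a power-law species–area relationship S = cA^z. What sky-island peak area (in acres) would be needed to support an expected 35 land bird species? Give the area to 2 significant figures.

z = ln(39/10) / ln(235000/617.5) = 1.3610 / 5.9417 = 0.2291
c = 10 / 617.5^0.2291 = 10 / 4.357 = 2.295
A = (35/2.295)^(1/0.2291) ⇒ ln A = ln(15.25)/0.2291 = 11.8949
A = e^11.8949 ≈ 146519 acres

150000 acres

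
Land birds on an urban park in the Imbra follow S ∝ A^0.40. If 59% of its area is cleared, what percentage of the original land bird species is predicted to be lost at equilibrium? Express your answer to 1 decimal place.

S_new/S_old = (A_new/A_old)^z = 0.41^0.4
= exp(0.4 × ln 0.41) = exp(0.4 × -0.8916) = exp(-0.3566) ≈ 0.7
Fraction lost = 1 − 0.7 = 0.3

30.0%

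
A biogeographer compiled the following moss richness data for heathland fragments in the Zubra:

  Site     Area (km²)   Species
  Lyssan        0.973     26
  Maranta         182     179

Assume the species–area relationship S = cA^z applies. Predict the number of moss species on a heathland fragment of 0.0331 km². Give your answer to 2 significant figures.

z = ln(179/26) / ln(182/0.973) = 1.9293 / 5.2314 = 0.3688
c = 26 / 0.973^0.3688 = 26 / 0.99 = 26.26
S₃ = 26.26 × 0.0331^0.3688 = 26.26 × 0.2845 ≈ 7.473

7.5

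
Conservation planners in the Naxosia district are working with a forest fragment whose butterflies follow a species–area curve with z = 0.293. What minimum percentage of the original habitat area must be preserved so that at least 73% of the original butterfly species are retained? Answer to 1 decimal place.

34.2%

Need (A_new/A_old)^0.293 = 0.73, so A_new/A_old = 0.73^(1/0.293) = 0.73^3.413
ln(A_new/A_old) = ln 0.73 / 0.293 = -0.3147 / 0.293 = -1.0741
A_new/A_old = e^-1.0741 ≈ 0.3416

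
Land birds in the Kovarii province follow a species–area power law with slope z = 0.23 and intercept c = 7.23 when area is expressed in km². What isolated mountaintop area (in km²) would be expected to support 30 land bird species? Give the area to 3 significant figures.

30 = 7.23 × A^0.23  ⇒  A^0.23 = 30/7.23 = 4.149
ln A = ln(4.149) / 0.23 = 1.4230 / 0.23 = 6.1868
A = e^6.1868 ≈ 486.3 km²

486 km²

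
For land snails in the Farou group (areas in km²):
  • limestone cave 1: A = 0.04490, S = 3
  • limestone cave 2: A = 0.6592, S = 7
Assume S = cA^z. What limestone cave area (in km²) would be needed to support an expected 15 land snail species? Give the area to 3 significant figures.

z = ln(7/3) / ln(0.6592/0.0449) = 0.8473 / 2.6866 = 0.3154
c = 3 / 0.0449^0.3154 = 3 / 0.3758 = 7.983
A = (15/7.983)^(1/0.3154) ⇒ ln A = ln(1.879)/0.3154 = 1.9998
A = e^1.9998 ≈ 7.388 km²

7.39 km²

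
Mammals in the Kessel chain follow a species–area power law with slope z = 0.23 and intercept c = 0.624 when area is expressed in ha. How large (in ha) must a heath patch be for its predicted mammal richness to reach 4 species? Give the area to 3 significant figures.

4 = 0.624 × A^0.23  ⇒  A^0.23 = 4/0.624 = 6.41
ln A = ln(6.41) / 0.23 = 1.8579 / 0.23 = 8.0778
A = e^8.0778 ≈ 3222 ha

3220 ha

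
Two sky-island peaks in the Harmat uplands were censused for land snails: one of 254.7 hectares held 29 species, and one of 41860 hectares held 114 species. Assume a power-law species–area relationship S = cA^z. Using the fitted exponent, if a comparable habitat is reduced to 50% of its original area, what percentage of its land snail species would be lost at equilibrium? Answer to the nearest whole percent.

z = ln(114/29) / ln(41860/254.7) = 1.3689 / 5.1020 = 0.2683
S_new/S_old = (A_new/A_old)^z = 0.5^0.2683 = exp(0.2683 × -0.6931) = 0.8303
Fraction lost = 1 − 0.8303 = 0.1697

17%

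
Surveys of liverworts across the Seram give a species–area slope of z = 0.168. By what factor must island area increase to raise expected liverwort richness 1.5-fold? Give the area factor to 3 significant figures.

(A₂/A₁)^0.168 = 1.5, so A₂/A₁ = 1.5^(1/0.168) = 1.5^5.952
ln(A₂/A₁) = ln 1.5 / 0.168 = 0.4055 / 0.168 = 2.4135
A₂/A₁ = e^2.4135 ≈ 11.17

11.2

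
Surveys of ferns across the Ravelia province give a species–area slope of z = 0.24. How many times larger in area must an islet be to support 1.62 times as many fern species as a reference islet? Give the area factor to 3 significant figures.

7.46

(A₂/A₁)^0.24 = 1.62, so A₂/A₁ = 1.62^(1/0.24) = 1.62^4.167
ln(A₂/A₁) = ln 1.62 / 0.24 = 0.4824 / 0.24 = 2.0101
A₂/A₁ = e^2.0101 ≈ 7.464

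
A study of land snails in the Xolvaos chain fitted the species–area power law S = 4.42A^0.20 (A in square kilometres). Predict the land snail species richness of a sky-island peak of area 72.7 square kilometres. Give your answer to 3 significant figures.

10.4

S = 4.42 × 72.7^0.2
ln S = ln 4.42 + 0.2 × ln 72.7 = 1.4861 + 0.2 × 4.2863 = 2.3434
S = e^2.3434 ≈ 10.42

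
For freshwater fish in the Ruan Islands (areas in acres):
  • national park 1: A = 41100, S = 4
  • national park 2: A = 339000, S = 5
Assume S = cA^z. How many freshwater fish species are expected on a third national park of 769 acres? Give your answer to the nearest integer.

z = ln(5/4) / ln(339000/41100) = 0.2231 / 2.1100 = 0.1058
c = 4 / 41100^0.1058 = 4 / 3.076 = 1.301
S₃ = 1.301 × 769^0.1058 = 1.301 × 2.019 ≈ 2.626

3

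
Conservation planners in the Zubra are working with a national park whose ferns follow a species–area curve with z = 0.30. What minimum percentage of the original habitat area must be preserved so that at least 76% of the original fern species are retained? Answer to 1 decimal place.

Need (A_new/A_old)^0.3 = 0.76, so A_new/A_old = 0.76^(1/0.3) = 0.76^3.333
ln(A_new/A_old) = ln 0.76 / 0.3 = -0.2744 / 0.3 = -0.9148
A_new/A_old = e^-0.9148 ≈ 0.4006

40.1%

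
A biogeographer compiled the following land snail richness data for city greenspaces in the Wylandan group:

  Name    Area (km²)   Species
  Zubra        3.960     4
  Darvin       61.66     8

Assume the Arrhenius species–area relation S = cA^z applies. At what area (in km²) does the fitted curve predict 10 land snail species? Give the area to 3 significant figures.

149 km²

z = ln(8/4) / ln(61.66/3.96) = 0.6931 / 2.7454 = 0.2525
c = 4 / 3.96^0.2525 = 4 / 1.415 = 2.826
A = (10/2.826)^(1/0.2525) ⇒ ln A = ln(3.539)/0.2525 = 5.0055
A = e^5.0055 ≈ 149.2 km²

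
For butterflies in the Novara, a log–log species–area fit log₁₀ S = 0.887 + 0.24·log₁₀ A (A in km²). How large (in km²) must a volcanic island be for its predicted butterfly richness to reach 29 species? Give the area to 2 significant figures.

250 km²

29 = 7.709 × A^0.24  ⇒  A^0.24 = 29/7.709 = 3.762
ln A = ln(3.762) / 0.24 = 1.3249 / 0.24 = 5.5204
A = e^5.5204 ≈ 249.7 km²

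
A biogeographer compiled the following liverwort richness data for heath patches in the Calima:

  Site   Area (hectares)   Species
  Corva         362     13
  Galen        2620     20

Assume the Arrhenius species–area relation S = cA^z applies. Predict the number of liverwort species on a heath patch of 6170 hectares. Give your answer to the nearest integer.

24

z = ln(20/13) / ln(2620/362) = 0.4308 / 1.9793 = 0.2176
c = 13 / 362^0.2176 = 13 / 3.605 = 3.606
S₃ = 3.606 × 6170^0.2176 = 3.606 × 6.683 ≈ 24.1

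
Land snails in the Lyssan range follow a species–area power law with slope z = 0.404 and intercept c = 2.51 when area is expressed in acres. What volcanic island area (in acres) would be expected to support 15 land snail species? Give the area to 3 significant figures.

15 = 2.51 × A^0.404  ⇒  A^0.404 = 15/2.51 = 5.976
ln A = ln(5.976) / 0.404 = 1.7878 / 0.404 = 4.4252
A = e^4.4252 ≈ 83.53 acres

83.5 acres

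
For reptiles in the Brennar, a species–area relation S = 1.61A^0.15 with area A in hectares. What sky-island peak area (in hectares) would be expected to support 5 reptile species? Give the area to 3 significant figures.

5 = 1.61 × A^0.15  ⇒  A^0.15 = 5/1.61 = 3.106
ln A = ln(3.106) / 0.15 = 1.1332 / 0.15 = 7.5547
A = e^7.5547 ≈ 1910 hectares

1910 hectares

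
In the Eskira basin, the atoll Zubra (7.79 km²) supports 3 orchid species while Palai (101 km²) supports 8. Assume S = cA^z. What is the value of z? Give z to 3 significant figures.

0.383

Taking logs: ln S = ln c + z ln A, so z = (ln S₂ − ln S₁)/(ln A₂ − ln A₁).
z = ln(8/3) / ln(101/7.79) = ln(2.667) / ln(12.97) = 0.9808 / 2.5623 = 0.3828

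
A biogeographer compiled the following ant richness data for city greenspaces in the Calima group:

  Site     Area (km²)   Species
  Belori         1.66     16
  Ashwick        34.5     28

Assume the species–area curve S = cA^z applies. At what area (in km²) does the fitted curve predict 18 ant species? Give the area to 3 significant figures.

3.14 km²

z = ln(28/16) / ln(34.5/1.66) = 0.5596 / 3.0341 = 0.1844
c = 16 / 1.66^0.1844 = 16 / 1.098 = 14.57
A = (18/14.57)^(1/0.1844) ⇒ ln A = ln(1.235)/0.1844 = 1.1454
A = e^1.1454 ≈ 3.144 km²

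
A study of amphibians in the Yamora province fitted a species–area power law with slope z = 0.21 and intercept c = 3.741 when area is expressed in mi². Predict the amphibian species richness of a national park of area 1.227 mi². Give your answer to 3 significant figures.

S = 3.741 × 1.227^0.21
ln S = ln 3.741 + 0.21 × ln 1.227 = 1.3194 + 0.21 × 0.2046 = 1.3623
S = e^1.3623 ≈ 3.905

3.91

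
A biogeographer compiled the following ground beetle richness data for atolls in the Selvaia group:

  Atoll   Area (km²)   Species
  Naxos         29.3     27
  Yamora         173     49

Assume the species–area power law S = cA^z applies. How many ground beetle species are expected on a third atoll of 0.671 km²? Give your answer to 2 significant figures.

7.6

z = ln(49/27) / ln(173/29.3) = 0.5960 / 1.7757 = 0.3356
c = 27 / 29.3^0.3356 = 27 / 3.107 = 8.69
S₃ = 8.69 × 0.671^0.3356 = 8.69 × 0.8747 ≈ 7.601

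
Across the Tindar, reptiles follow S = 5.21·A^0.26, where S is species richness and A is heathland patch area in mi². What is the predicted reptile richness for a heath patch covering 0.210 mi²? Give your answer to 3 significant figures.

S = 5.21 × 0.21^0.26 = 5.21 × 0.6665 ≈ 3.472

3.47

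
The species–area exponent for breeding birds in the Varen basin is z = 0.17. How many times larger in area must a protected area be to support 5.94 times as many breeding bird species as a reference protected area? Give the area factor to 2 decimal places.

(A₂/A₁)^0.17 = 5.94, so A₂/A₁ = 5.94^(1/0.17) = 5.94^5.882
ln(A₂/A₁) = ln 5.94 / 0.17 = 1.7817 / 0.17 = 10.4806
A₂/A₁ = e^10.4806 ≈ 35619

35619.27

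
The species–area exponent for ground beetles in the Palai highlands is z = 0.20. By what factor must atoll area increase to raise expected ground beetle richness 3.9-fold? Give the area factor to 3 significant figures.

(A₂/A₁)^0.2 = 3.9, so A₂/A₁ = 3.9^(1/0.2) = 3.9^5
ln(A₂/A₁) = ln 3.9 / 0.2 = 1.3610 / 0.2 = 6.8049
A₂/A₁ = e^6.8049 ≈ 902.2

902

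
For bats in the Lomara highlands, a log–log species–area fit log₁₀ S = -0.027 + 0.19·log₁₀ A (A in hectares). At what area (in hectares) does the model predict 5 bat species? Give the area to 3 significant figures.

6620 hectares

5 = 0.9397 × A^0.19  ⇒  A^0.19 = 5/0.9397 = 5.321
ln A = ln(5.321) / 0.19 = 1.6716 / 0.19 = 8.7979
A = e^8.7979 ≈ 6621 hectares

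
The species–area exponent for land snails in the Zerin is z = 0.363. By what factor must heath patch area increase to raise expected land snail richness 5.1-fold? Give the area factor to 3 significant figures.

89.0

(A₂/A₁)^0.363 = 5.1, so A₂/A₁ = 5.1^(1/0.363) = 5.1^2.755
ln(A₂/A₁) = ln 5.1 / 0.363 = 1.6292 / 0.363 = 4.4883
A₂/A₁ = e^4.4883 ≈ 88.97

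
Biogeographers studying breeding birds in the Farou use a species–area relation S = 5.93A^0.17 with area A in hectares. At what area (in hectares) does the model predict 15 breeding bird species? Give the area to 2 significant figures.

15 = 5.93 × A^0.17  ⇒  A^0.17 = 15/5.93 = 2.53
ln A = ln(2.53) / 0.17 = 0.9280 / 0.17 = 5.4590
A = e^5.4590 ≈ 234.9 hectares

230 hectares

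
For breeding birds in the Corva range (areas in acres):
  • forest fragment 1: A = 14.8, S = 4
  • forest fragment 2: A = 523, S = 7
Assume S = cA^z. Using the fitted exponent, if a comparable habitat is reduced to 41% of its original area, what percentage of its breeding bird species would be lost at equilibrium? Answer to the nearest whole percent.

z = ln(7/4) / ln(523/14.8) = 0.5596 / 3.5650 = 0.1570
S_new/S_old = (A_new/A_old)^z = 0.41^0.1570 = exp(0.1570 × -0.8916) = 0.8694
Fraction lost = 1 − 0.8694 = 0.1306

13%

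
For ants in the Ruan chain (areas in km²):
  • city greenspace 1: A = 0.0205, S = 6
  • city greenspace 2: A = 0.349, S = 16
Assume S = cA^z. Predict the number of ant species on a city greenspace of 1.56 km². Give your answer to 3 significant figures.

26.9

z = ln(16/6) / ln(0.349/0.0205) = 0.9808 / 2.8346 = 0.3460
c = 6 / 0.0205^0.3460 = 6 / 0.2605 = 23.03
S₃ = 23.03 × 1.56^0.3460 = 23.03 × 1.166 ≈ 26.86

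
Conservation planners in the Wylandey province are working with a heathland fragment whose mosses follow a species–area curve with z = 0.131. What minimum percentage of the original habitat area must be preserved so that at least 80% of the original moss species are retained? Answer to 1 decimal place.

Need (A_new/A_old)^0.131 = 0.8, so A_new/A_old = 0.8^(1/0.131) = 0.8^7.634
ln(A_new/A_old) = ln 0.8 / 0.131 = -0.2231 / 0.131 = -1.7034
A_new/A_old = e^-1.7034 ≈ 0.1821

18.2%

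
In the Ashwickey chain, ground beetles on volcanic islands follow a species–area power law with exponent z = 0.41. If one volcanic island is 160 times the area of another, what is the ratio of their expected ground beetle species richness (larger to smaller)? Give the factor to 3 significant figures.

S₂/S₁ = (A₂/A₁)^z = 160^0.41
ln(S₂/S₁) = 0.41 × ln 160 = 0.41 × 5.0752 = 2.0808
S₂/S₁ = e^2.0808 ≈ 8.011

8.01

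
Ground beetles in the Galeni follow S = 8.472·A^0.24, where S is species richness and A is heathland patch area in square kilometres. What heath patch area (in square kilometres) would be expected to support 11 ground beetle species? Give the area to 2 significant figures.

3.0 square kilometres

11 = 8.472 × A^0.24  ⇒  A^0.24 = 11/8.472 = 1.298
ln A = ln(1.298) / 0.24 = 0.2611 / 0.24 = 1.0880
A = e^1.0880 ≈ 2.968 square kilometres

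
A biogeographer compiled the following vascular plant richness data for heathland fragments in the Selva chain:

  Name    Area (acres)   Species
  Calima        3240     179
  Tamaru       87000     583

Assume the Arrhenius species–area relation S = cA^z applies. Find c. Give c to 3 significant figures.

z = ln(S₂/S₁) / ln(A₂/A₁) = ln(583/179) / ln(87000/3240) = 1.1808 / 3.2903 = 0.3589
c = S₁ / A₁^z = 179 / 3240^0.3589 = 179 / 18.19 = 9.841

9.84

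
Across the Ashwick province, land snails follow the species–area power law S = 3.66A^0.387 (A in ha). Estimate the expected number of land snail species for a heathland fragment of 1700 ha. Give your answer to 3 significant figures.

65.1

S = 3.66 × 1700^0.387
ln S = ln 3.66 + 0.387 × ln 1700 = 1.2975 + 0.387 × 7.4384 = 4.1761
S = e^4.1761 ≈ 65.11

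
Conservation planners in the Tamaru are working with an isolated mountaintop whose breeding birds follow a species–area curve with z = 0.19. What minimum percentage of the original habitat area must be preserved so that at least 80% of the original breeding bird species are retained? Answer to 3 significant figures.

Need (A_new/A_old)^0.19 = 0.8, so A_new/A_old = 0.8^(1/0.19) = 0.8^5.263
ln(A_new/A_old) = ln 0.8 / 0.19 = -0.2231 / 0.19 = -1.1744
A_new/A_old = e^-1.1744 ≈ 0.309

30.9%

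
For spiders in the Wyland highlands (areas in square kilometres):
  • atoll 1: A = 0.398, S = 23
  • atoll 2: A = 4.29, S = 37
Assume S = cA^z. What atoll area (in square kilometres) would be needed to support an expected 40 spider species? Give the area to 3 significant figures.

6.34 square kilometres

z = ln(37/23) / ln(4.29/0.398) = 0.4754 / 2.3776 = 0.2000
c = 23 / 0.398^0.2000 = 23 / 0.8317 = 27.65
A = (40/27.65)^(1/0.2000) ⇒ ln A = ln(1.447)/0.2000 = 1.8462
A = e^1.8462 ≈ 6.336 square kilometres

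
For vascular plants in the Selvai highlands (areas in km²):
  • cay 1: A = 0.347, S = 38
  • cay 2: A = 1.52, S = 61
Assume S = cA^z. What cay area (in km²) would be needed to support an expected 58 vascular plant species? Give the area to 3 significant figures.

1.30 km²

z = ln(61/38) / ln(1.52/0.347) = 0.4733 / 1.4771 = 0.3204
c = 38 / 0.347^0.3204 = 38 / 0.7124 = 53.34
A = (58/53.34)^(1/0.3204) ⇒ ln A = ln(1.087)/0.3204 = 0.2613
A = e^0.2613 ≈ 1.299 km²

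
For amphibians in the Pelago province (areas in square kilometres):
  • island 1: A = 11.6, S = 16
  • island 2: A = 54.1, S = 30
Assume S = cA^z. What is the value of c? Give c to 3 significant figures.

5.88

z = ln(S₂/S₁) / ln(A₂/A₁) = ln(30/16) / ln(54.1/11.6) = 0.6286 / 1.5398 = 0.4082
c = S₁ / A₁^z = 16 / 11.6^0.4082 = 16 / 2.72 = 5.883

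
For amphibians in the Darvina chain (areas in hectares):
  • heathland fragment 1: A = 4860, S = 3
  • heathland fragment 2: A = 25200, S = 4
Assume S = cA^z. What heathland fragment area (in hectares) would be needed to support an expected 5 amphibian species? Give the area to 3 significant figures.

90300 hectares

z = ln(4/3) / ln(25200/4860) = 0.2877 / 1.6458 = 0.1748
c = 3 / 4860^0.1748 = 3 / 4.41 = 0.6803
A = (5/0.6803)^(1/0.1748) ⇒ ln A = ln(7.35)/0.1748 = 11.4112
A = e^11.4112 ≈ 90326 hectares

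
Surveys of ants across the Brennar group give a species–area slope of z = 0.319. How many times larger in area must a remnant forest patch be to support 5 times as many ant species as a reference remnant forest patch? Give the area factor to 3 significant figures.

(A₂/A₁)^0.319 = 5, so A₂/A₁ = 5^(1/0.319) = 5^3.135
ln(A₂/A₁) = ln 5 / 0.319 = 1.6094 / 0.319 = 5.0453
A₂/A₁ = e^5.0453 ≈ 155.3

155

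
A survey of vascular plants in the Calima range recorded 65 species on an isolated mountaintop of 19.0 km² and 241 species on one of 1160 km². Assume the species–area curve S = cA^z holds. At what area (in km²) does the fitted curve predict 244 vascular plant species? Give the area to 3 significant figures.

z = ln(241/65) / ln(1160/19) = 1.3104 / 4.1117 = 0.3187
c = 65 / 19^0.3187 = 65 / 2.556 = 25.43
A = (244/25.43)^(1/0.3187) ⇒ ln A = ln(9.594)/0.3187 = 7.0950
A = e^7.0950 ≈ 1206 km²

1210 km²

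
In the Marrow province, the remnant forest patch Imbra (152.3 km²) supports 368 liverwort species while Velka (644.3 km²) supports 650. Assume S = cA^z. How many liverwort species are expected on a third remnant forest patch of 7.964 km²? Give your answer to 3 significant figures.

115

z = ln(650/368) / ln(644.3/152.3) = 0.5689 / 1.4423 = 0.3944
c = 368 / 152.3^0.3944 = 368 / 7.26 = 50.69
S₃ = 50.69 × 7.964^0.3944 = 50.69 × 2.267 ≈ 114.9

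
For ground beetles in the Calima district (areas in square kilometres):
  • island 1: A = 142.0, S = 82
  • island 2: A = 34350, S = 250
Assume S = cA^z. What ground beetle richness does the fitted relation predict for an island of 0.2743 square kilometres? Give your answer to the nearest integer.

z = ln(250/82) / ln(34350/142) = 1.1147 / 5.4885 = 0.2031
c = 82 / 142^0.2031 = 82 / 2.736 = 29.97
S₃ = 29.97 × 0.2743^0.2031 = 29.97 × 0.769 ≈ 23.05

23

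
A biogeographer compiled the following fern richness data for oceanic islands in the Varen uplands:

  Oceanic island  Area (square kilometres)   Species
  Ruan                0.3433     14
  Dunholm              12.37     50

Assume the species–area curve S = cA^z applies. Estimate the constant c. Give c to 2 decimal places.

20.47

z = ln(S₂/S₁) / ln(A₂/A₁) = ln(50/14) / ln(12.37/0.3433) = 1.2730 / 3.5844 = 0.3551
c = S₁ / A₁^z = 14 / 0.3433^0.3551 = 14 / 0.6841 = 20.47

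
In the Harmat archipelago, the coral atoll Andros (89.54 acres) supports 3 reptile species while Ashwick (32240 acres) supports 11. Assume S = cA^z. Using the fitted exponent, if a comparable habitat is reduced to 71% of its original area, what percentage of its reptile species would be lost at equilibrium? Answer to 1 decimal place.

z = ln(11/3) / ln(32240/89.54) = 1.2993 / 5.8863 = 0.2207
S_new/S_old = (A_new/A_old)^z = 0.71^0.2207 = exp(0.2207 × -0.3425) = 0.9272
Fraction lost = 1 − 0.9272 = 0.07281

7.3%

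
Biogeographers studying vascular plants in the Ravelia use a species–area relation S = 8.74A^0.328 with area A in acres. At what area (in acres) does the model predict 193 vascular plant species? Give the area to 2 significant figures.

193 = 8.74 × A^0.328  ⇒  A^0.328 = 193/8.74 = 22.08
ln A = ln(22.08) / 0.328 = 3.0948 / 0.328 = 9.4353
A = e^9.4353 ≈ 12523 acres

13000 acres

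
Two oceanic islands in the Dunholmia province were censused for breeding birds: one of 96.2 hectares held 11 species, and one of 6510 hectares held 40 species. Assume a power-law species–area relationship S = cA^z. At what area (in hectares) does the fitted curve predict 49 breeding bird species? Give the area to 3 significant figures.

z = ln(40/11) / ln(6510/96.2) = 1.2910 / 4.2147 = 0.3063
c = 11 / 96.2^0.3063 = 11 / 4.05 = 2.716
A = (49/2.716)^(1/0.3063) ⇒ ln A = ln(18.04)/0.3063 = 9.4436
A = e^9.4436 ≈ 12628 hectares

12600 hectares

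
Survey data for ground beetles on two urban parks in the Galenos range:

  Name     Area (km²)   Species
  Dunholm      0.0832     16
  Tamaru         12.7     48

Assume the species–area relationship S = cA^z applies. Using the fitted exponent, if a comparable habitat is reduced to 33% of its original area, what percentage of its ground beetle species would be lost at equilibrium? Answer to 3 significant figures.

21.5%

z = ln(48/16) / ln(12.7/0.0832) = 1.0986 / 5.0281 = 0.2185
S_new/S_old = (A_new/A_old)^z = 0.33^0.2185 = exp(0.2185 × -1.1087) = 0.7849
Fraction lost = 1 − 0.7849 = 0.2151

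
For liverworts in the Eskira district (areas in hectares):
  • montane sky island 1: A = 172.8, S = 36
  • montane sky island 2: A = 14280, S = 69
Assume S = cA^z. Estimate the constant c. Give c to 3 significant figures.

16.8

z = ln(S₂/S₁) / ln(A₂/A₁) = ln(69/36) / ln(14280/172.8) = 0.6506 / 4.4145 = 0.1474
c = S₁ / A₁^z = 36 / 172.8^0.1474 = 36 / 2.137 = 16.85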